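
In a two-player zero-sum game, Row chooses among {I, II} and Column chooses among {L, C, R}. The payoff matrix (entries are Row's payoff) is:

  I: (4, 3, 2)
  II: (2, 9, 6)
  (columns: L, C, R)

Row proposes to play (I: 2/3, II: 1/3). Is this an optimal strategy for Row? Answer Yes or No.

Yes

Against L this mix gives (2/3)·4 + (1/3)·2 = 10/3.
Against C this mix gives (2/3)·3 + (1/3)·9 = 5.
Against R this mix gives (2/3)·2 + (1/3)·6 = 10/3.
All of Column's active replies (L, R) yield 10/3, and no column does worse for Row. The mix makes Column indifferent and guarantees 10/3, so it is optimal.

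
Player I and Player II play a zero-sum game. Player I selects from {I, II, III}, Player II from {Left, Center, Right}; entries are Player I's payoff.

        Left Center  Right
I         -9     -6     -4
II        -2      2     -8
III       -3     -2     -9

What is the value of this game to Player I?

-64/11

Row minima: I → -9, II → -8, III → -9; maximin = -8.
Column maxima: Left → -2, Center → 2, Right → -4; minimax = -4.
-8 ≠ -4, so there is no saddle point; optimal play is mixed.
III is strictly dominated by II, so Player I never plays it.
Center is strictly dominated by Left (it gives Player I strictly more in every row), so Player II never plays it.
On the remaining 2×2 (I, II vs Left, Right):
Let Player I play I with probability p. Expected payoff against Left: (-9)p + (-2)(1−p) = −7p − 2; against Right: (-4)p + (-8)(1−p) = 4p − 8.
Setting these equal: −7p − 2 = 4p − 8 ⇒ −11p = -6 ⇒ p = 6/11, and the value is (-7)·(6/11) − 2 = -64/11.
For Player II: with q = P(Left), equating I's and II's payoffs gives −5q − 4 = 6q − 8 ⇒ q = 4/11.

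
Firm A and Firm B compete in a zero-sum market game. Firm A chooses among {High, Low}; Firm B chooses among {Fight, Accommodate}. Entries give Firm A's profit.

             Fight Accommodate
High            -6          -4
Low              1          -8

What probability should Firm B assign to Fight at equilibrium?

Row minima: High → -6, Low → -8; maximin = -6.
Column maxima: Fight → 1, Accommodate → -4; minimax = -4.
-6 ≠ -4, so there is no saddle point; optimal play is mixed.
Let Firm A play High with probability p. Expected payoff against Fight: (-6)p + 1(1−p) = −7p + 1; against Accommodate: (-4)p + (-8)(1−p) = 4p − 8.
Setting these equal: −7p + 1 = 4p − 8 ⇒ −11p = -9 ⇒ p = 9/11, and the value is (-7)·(9/11) + 1 = -52/11.
For Firm B: with q = P(Fight), equating High's and Low's payoffs gives −2q − 4 = 9q − 8 ⇒ q = 4/11.

4/11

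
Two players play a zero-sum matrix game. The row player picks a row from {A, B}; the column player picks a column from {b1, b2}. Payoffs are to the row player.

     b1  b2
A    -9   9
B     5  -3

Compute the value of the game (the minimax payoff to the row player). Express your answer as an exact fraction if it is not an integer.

9/13

Row minima: A → -9, B → -3; maximin = -3.
Column maxima: b1 → 5, b2 → 9; minimax = 5.
-3 ≠ 5, so there is no saddle point; optimal play is mixed.
Let the row player play A with probability p. Expected payoff against b1: (-9)p + 5(1−p) = −14p + 5; against b2: 9p + (-3)(1−p) = 12p − 3.
Setting these equal: −14p + 5 = 12p − 3 ⇒ −26p = -8 ⇒ p = 4/13, and the value is (-14)·(4/13) + 5 = 9/13.
For the column player: with q = P(b1), equating A's and B's payoffs gives −18q + 9 = 8q − 3 ⇒ q = 6/13.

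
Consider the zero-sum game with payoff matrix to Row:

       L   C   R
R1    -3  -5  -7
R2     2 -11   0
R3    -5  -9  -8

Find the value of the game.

Row minima: R1 → -7, R2 → -11, R3 → -9; maximin = -7.
Column maxima: L → 2, C → -5, R → 0; minimax = -5.
-7 ≠ -5, so there is no saddle point; optimal play is mixed.
R3 is strictly dominated by R1, so Row never plays it.
L is strictly dominated by C (it gives Row strictly more in every row), so Column never plays it.
On the remaining 2×2 (R1, R2 vs C, R):
Let Row play R1 with probability p. Expected payoff against C: (-5)p + (-11)(1−p) = 6p − 11; against R: (-7)p + 0(1−p) = −7p.
Setting these equal: 6p − 11 = −7p ⇒ 13p = 11 ⇒ p = 11/13, and the value is (6)·(11/13) − 11 = -77/13.
For Column: with q = P(C), equating R1's and R2's payoffs gives 2q − 7 = −11q ⇒ q = 7/13.

-77/13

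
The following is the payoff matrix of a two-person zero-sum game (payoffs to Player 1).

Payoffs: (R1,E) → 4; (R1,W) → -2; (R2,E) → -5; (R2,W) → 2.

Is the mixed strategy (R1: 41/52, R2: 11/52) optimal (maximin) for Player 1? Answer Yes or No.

No

Against E this mix gives (41/52)·4 + (11/52)·(-5) = 109/52.
Against W this mix gives (41/52)·(-2) + (11/52)·2 = -15/13.
Player 2 will play W, holding Player 1 to -15/13. Shifting weight toward the row that does better against W would raise this floor (the equalizing mix achieves -2/13 against both W and E), so the proposed strategy is not optimal.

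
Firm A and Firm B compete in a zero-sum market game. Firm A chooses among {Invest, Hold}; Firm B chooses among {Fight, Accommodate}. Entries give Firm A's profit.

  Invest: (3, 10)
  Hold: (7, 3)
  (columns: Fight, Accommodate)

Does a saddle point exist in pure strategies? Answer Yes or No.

Row minima: Invest → 3, Hold → 3; maximin = 3.
Column maxima: Fight → 7, Accommodate → 10; minimax = 7.
3 ≠ 7, so no pure-strategy equilibrium exists.

No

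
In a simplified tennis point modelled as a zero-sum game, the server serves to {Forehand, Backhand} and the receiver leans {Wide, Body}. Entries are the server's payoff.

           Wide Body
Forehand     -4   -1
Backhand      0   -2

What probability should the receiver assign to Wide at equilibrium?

Row minima: Forehand → -4, Backhand → -2; maximin = -2.
Column maxima: Wide → 0, Body → -1; minimax = -1.
-2 ≠ -1, so there is no saddle point; optimal play is mixed.
Let the server play Forehand with probability p. Expected payoff against Wide: (-4)p + 0(1−p) = −4p; against Body: (-1)p + (-2)(1−p) = p − 2.
Setting these equal: −4p = p − 2 ⇒ −5p = -2 ⇒ p = 2/5, and the value is (-4)·(2/5) = -8/5.
For the receiver: with q = P(Wide), equating Forehand's and Backhand's payoffs gives −3q − 1 = 2q − 2 ⇒ q = 1/5.

1/5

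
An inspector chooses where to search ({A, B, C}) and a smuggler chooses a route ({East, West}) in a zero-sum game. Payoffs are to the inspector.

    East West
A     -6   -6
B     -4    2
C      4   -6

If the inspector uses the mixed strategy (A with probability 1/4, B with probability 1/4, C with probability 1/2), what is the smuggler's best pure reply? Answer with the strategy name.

West

If the smuggler plays East, the inspector's expected payoff is (1/4)·(-6) + (1/4)·(-4) + (1/2)·4 = -1/2.
If the smuggler plays West, the inspector's expected payoff is (1/4)·(-6) + (1/4)·2 + (1/2)·(-6) = -4.
The smuggler minimizes the inspector's payoff; the smallest is -4, so the best response is West.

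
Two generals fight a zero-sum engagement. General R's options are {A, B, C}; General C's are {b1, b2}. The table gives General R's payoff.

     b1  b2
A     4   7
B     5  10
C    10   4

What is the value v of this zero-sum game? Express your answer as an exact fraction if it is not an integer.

Row minima: A → 4, B → 5, C → 4; maximin = 5.
Column maxima: b1 → 10, b2 → 10; minimax = 10.
5 ≠ 10, so there is no saddle point; optimal play is mixed.
A is strictly dominated by B, so General R never plays it.
On the remaining 2×2 (B, C vs b1, b2):
Let General R play B with probability p. Expected payoff against b1: 5p + 10(1−p) = −5p + 10; against b2: 10p + 4(1−p) = 6p + 4.
Setting these equal: −5p + 10 = 6p + 4 ⇒ −11p = -6 ⇒ p = 6/11, and the value is (-5)·(6/11) + 10 = 80/11.
For General C: with q = P(b1), equating B's and C's payoffs gives −5q + 10 = 6q + 4 ⇒ q = 6/11.

80/11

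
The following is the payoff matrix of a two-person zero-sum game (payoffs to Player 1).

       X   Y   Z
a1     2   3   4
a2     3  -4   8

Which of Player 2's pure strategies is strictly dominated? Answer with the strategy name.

Z

X holds Player 1's payoff strictly below Z in every row: 2 < 4, 3 < 8.
So Z is strictly dominated for Player 2.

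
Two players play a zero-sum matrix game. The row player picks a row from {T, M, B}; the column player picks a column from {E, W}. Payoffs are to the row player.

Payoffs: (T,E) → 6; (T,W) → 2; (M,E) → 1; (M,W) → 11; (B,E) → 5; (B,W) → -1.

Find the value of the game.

Row minima: T → 2, M → 1, B → -1; maximin = 2.
Column maxima: E → 6, W → 11; minimax = 6.
2 ≠ 6, so there is no saddle point; optimal play is mixed.
B is strictly dominated by T, so the row player never plays it.
On the remaining 2×2 (T, M vs E, W):
Let the row player play T with probability p. Expected payoff against E: 6p + 1(1−p) = 5p + 1; against W: 2p + 11(1−p) = −9p + 11.
Setting these equal: 5p + 1 = −9p + 11 ⇒ 14p = 10 ⇒ p = 5/7, and the value is (5)·(5/7) + 1 = 32/7.
For the column player: with q = P(E), equating T's and M's payoffs gives 4q + 2 = −10q + 11 ⇒ q = 9/14.

32/7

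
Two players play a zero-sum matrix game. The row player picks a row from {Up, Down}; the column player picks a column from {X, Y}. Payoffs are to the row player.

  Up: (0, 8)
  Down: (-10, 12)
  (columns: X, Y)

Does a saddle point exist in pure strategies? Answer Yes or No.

Row minima: Up → 0, Down → -10; maximin = 0.
Column maxima: X → 0, Y → 12; minimax = 0.
maximin = minimax = 0, so a saddle point exists.

Yes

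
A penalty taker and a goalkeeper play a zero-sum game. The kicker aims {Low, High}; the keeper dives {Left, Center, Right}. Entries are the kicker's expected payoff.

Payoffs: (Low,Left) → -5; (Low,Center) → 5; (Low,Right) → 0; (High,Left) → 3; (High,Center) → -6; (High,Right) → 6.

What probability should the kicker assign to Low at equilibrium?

9/19

Row minima: Low → -5, High → -6; maximin = -5.
Column maxima: Left → 3, Center → 5, Right → 6; minimax = 3.
-5 ≠ 3, so there is no saddle point; optimal play is mixed.
Right is strictly dominated by Left (it gives the kicker strictly more in every row), so the keeper never plays it.
On the remaining 2×2 (Low, High vs Left, Center):
Let the kicker play Low with probability p. Expected payoff against Left: (-5)p + 3(1−p) = −8p + 3; against Center: 5p + (-6)(1−p) = 11p − 6.
Setting these equal: −8p + 3 = 11p − 6 ⇒ −19p = -9 ⇒ p = 9/19, and the value is (-8)·(9/19) + 3 = -15/19.
For the keeper: with q = P(Left), equating Low's and High's payoffs gives −10q + 5 = 9q − 6 ⇒ q = 11/19.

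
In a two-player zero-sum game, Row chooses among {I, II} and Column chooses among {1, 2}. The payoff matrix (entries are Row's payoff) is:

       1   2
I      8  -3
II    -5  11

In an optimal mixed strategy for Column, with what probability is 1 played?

Row minima: I → -3, II → -5; maximin = -3.
Column maxima: 1 → 8, 2 → 11; minimax = 8.
-3 ≠ 8, so there is no saddle point; optimal play is mixed.
Let Row play I with probability p. Expected payoff against 1: 8p + (-5)(1−p) = 13p − 5; against 2: (-3)p + 11(1−p) = −14p + 11.
Setting these equal: 13p − 5 = −14p + 11 ⇒ 27p = 16 ⇒ p = 16/27, and the value is (13)·(16/27) − 5 = 73/27.
For Column: with q = P(1), equating I's and II's payoffs gives 11q − 3 = −16q + 11 ⇒ q = 14/27.

14/27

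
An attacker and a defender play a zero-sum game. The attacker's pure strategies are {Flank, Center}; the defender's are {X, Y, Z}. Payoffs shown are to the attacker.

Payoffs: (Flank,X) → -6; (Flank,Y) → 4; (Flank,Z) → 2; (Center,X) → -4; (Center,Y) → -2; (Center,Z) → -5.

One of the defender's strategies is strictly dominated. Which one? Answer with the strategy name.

X holds the attacker's payoff strictly below Y in every row: -6 < 4, -4 < -2.
So Y is strictly dominated for the defender.

Y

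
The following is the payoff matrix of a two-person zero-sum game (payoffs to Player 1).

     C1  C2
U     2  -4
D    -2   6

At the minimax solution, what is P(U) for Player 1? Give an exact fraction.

Row minima: U → -4, D → -2; maximin = -2.
Column maxima: C1 → 2, C2 → 6; minimax = 2.
-2 ≠ 2, so there is no saddle point; optimal play is mixed.
Let Player 1 play U with probability p. Expected payoff against C1: 2p + (-2)(1−p) = 4p − 2; against C2: (-4)p + 6(1−p) = −10p + 6.
Setting these equal: 4p − 2 = −10p + 6 ⇒ 14p = 8 ⇒ p = 4/7, and the value is (4)·(4/7) − 2 = 2/7.
For Player 2: with q = P(C1), equating U's and D's payoffs gives 6q − 4 = −8q + 6 ⇒ q = 5/7.

4/7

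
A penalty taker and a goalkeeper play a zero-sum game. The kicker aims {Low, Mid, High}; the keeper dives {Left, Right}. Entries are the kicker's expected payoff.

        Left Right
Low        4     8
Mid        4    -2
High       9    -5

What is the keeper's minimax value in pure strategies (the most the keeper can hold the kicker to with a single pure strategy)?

8

Column maxima: Left → 9, Right → 8.
The smallest of these is 8.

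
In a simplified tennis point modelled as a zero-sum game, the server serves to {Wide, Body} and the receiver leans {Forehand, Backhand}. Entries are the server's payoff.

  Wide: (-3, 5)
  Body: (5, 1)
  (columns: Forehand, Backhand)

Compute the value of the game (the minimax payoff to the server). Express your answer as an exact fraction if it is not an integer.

Row minima: Wide → -3, Body → 1; maximin = 1.
Column maxima: Forehand → 5, Backhand → 5; minimax = 5.
1 ≠ 5, so there is no saddle point; optimal play is mixed.
Let the server play Wide with probability p. Expected payoff against Forehand: (-3)p + 5(1−p) = −8p + 5; against Backhand: 5p + 1(1−p) = 4p + 1.
Setting these equal: −8p + 5 = 4p + 1 ⇒ −12p = -4 ⇒ p = 1/3, and the value is (-8)·(1/3) + 5 = 7/3.
For the receiver: with q = P(Forehand), equating Wide's and Body's payoffs gives −8q + 5 = 4q + 1 ⇒ q = 1/3.

7/3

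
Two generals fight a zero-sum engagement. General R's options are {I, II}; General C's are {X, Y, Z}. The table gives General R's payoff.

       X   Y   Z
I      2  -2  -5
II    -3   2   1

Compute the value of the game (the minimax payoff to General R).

Row minima: I → -5, II → -3; maximin = -3.
Column maxima: X → 2, Y → 2, Z → 1; minimax = 1.
-3 ≠ 1, so there is no saddle point; optimal play is mixed.
Y is strictly dominated by Z (it gives General R strictly more in every row), so General C never plays it.
On the remaining 2×2 (I, II vs X, Z):
Let General R play I with probability p. Expected payoff against X: 2p + (-3)(1−p) = 5p − 3; against Z: (-5)p + 1(1−p) = −6p + 1.
Setting these equal: 5p − 3 = −6p + 1 ⇒ 11p = 4 ⇒ p = 4/11, and the value is (5)·(4/11) − 3 = -13/11.
For General C: with q = P(X), equating I's and II's payoffs gives 7q − 5 = −4q + 1 ⇒ q = 6/11.

-13/11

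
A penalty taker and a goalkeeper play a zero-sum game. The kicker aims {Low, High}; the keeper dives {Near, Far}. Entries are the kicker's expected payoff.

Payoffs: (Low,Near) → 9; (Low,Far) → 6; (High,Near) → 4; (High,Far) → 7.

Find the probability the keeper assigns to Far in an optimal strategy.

Row minima: Low → 6, High → 4; maximin = 6.
Column maxima: Near → 9, Far → 7; minimax = 7.
6 ≠ 7, so there is no saddle point; optimal play is mixed.
Let the kicker play Low with probability p. Expected payoff against Near: 9p + 4(1−p) = 5p + 4; against Far: 6p + 7(1−p) = −p + 7.
Setting these equal: 5p + 4 = −p + 7 ⇒ 6p = 3 ⇒ p = 1/2, and the value is (5)·(1/2) + 4 = 13/2.
For the keeper: with q = P(Near), equating Low's and High's payoffs gives 3q + 6 = −3q + 7 ⇒ q = 1/6.

5/6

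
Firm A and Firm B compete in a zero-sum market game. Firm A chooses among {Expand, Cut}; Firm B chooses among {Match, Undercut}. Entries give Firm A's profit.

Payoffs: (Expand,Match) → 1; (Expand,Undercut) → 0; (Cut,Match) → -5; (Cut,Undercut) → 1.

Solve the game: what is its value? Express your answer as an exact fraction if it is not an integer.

1/7

Row minima: Expand → 0, Cut → -5; maximin = 0.
Column maxima: Match → 1, Undercut → 1; minimax = 1.
0 ≠ 1, so there is no saddle point; optimal play is mixed.
Let Firm A play Expand with probability p. Expected payoff against Match: 1p + (-5)(1−p) = 6p − 5; against Undercut: 0p + 1(1−p) = −p + 1.
Setting these equal: 6p − 5 = −p + 1 ⇒ 7p = 6 ⇒ p = 6/7, and the value is (6)·(6/7) − 5 = 1/7.
For Firm B: with q = P(Match), equating Expand's and Cut's payoffs gives q = −6q + 1 ⇒ q = 1/7.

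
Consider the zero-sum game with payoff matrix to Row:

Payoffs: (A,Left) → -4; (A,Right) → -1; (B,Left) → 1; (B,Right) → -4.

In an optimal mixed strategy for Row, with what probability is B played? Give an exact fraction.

3/8

Row minima: A → -4, B → -4; maximin = -4.
Column maxima: Left → 1, Right → -1; minimax = -1.
-4 ≠ -1, so there is no saddle point; optimal play is mixed.
Let Row play A with probability p. Expected payoff against Left: (-4)p + 1(1−p) = −5p + 1; against Right: (-1)p + (-4)(1−p) = 3p − 4.
Setting these equal: −5p + 1 = 3p − 4 ⇒ −8p = -5 ⇒ p = 5/8, and the value is (-5)·(5/8) + 1 = -17/8.
For Column: with q = P(Left), equating A's and B's payoffs gives −3q − 1 = 5q − 4 ⇒ q = 3/8.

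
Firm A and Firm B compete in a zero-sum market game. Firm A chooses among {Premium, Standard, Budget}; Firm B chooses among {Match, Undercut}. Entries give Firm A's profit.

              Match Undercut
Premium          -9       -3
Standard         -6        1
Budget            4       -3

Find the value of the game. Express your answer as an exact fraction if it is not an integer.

-1

Row minima: Premium → -9, Standard → -6, Budget → -3; maximin = -3.
Column maxima: Match → 4, Undercut → 1; minimax = 1.
-3 ≠ 1, so there is no saddle point; optimal play is mixed.
Premium is strictly dominated by Standard, so Firm A never plays it.
On the remaining 2×2 (Standard, Budget vs Match, Undercut):
Let Firm A play Standard with probability p. Expected payoff against Match: (-6)p + 4(1−p) = −10p + 4; against Undercut: 1p + (-3)(1−p) = 4p − 3.
Setting these equal: −10p + 4 = 4p − 3 ⇒ −14p = -7 ⇒ p = 1/2, and the value is (-10)·(1/2) + 4 = -1.
For Firm B: with q = P(Match), equating Standard's and Budget's payoffs gives −7q + 1 = 7q − 3 ⇒ q = 2/7.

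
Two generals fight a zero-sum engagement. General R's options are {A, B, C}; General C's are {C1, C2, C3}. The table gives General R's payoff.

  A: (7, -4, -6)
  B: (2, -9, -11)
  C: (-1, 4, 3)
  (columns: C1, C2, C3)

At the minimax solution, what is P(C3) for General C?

Row minima: A → -6, B → -11, C → -1; maximin = -1.
Column maxima: C1 → 7, C2 → 4, C3 → 3; minimax = 3.
-1 ≠ 3, so there is no saddle point; optimal play is mixed.
B is strictly dominated by A, so General R never plays it.
C2 is strictly dominated by C3 (it gives General R strictly more in every row), so General C never plays it.
On the remaining 2×2 (A, C vs C1, C3):
Let General R play A with probability p. Expected payoff against C1: 7p + (-1)(1−p) = 8p − 1; against C3: (-6)p + 3(1−p) = −9p + 3.
Setting these equal: 8p − 1 = −9p + 3 ⇒ 17p = 4 ⇒ p = 4/17, and the value is (8)·(4/17) − 1 = 15/17.
For General C: with q = P(C1), equating A's and C's payoffs gives 13q − 6 = −4q + 3 ⇒ q = 9/17.

8/17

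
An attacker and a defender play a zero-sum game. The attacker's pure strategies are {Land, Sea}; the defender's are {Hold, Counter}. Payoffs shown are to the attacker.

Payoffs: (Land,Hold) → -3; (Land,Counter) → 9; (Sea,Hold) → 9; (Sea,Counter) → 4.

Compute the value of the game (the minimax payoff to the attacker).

93/17

Row minima: Land → -3, Sea → 4; maximin = 4.
Column maxima: Hold → 9, Counter → 9; minimax = 9.
4 ≠ 9, so there is no saddle point; optimal play is mixed.
Let the attacker play Land with probability p. Expected payoff against Hold: (-3)p + 9(1−p) = −12p + 9; against Counter: 9p + 4(1−p) = 5p + 4.
Setting these equal: −12p + 9 = 5p + 4 ⇒ −17p = -5 ⇒ p = 5/17, and the value is (-12)·(5/17) + 9 = 93/17.
For the defender: with q = P(Hold), equating Land's and Sea's payoffs gives −12q + 9 = 5q + 4 ⇒ q = 5/17.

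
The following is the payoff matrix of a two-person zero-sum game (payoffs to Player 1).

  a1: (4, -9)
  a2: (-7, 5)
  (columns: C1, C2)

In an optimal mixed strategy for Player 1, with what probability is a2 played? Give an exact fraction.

Row minima: a1 → -9, a2 → -7; maximin = -7.
Column maxima: C1 → 4, C2 → 5; minimax = 4.
-7 ≠ 4, so there is no saddle point; optimal play is mixed.
Let Player 1 play a1 with probability p. Expected payoff against C1: 4p + (-7)(1−p) = 11p − 7; against C2: (-9)p + 5(1−p) = −14p + 5.
Setting these equal: 11p − 7 = −14p + 5 ⇒ 25p = 12 ⇒ p = 12/25, and the value is (11)·(12/25) − 7 = -43/25.
For Player 2: with q = P(C1), equating a1's and a2's payoffs gives 13q − 9 = −12q + 5 ⇒ q = 14/25.

13/25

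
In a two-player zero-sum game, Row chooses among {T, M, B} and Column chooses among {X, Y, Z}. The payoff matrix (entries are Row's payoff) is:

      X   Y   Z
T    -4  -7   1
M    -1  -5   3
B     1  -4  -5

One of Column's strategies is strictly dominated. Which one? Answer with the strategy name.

Y holds Row's payoff strictly below X in every row: -7 < -4, -5 < -1, -4 < 1.
So X is strictly dominated for Column.

X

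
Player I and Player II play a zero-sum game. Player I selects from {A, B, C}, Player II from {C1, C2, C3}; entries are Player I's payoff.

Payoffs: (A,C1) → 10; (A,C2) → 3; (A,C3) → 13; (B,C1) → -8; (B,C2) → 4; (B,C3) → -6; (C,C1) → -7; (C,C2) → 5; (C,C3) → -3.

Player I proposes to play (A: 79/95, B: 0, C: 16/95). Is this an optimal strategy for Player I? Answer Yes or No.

Against C1 this mix gives (79/95)·10 + (16/95)·(-7) = 678/95.
Against C2 this mix gives (79/95)·3 + (16/95)·5 = 317/95.
Against C3 this mix gives (79/95)·13 + (16/95)·(-3) = 979/95.
Player II will play C2, holding Player I to 317/95. Shifting weight toward the row that does better against C2 would raise this floor (the equalizing mix achieves 71/19 against both C2 and C1), so the proposed strategy is not optimal.

No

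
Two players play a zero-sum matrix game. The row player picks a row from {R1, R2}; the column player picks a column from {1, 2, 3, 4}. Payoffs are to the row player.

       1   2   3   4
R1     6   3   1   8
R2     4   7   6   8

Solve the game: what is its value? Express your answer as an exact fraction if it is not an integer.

Row minima: R1 → 1, R2 → 4; maximin = 4.
Column maxima: 1 → 6, 2 → 7, 3 → 6, 4 → 8; minimax = 6.
4 ≠ 6, so there is no saddle point; optimal play is mixed.
2 is strictly dominated by 3 (it gives the row player strictly more in every row), so the column player never plays it.
4 is strictly dominated by 1 (it gives the row player strictly more in every row), so the column player never plays it.
On the remaining 2×2 (R1, R2 vs 1, 3):
Let the row player play R1 with probability p. Expected payoff against 1: 6p + 4(1−p) = 2p + 4; against 3: 1p + 6(1−p) = −5p + 6.
Setting these equal: 2p + 4 = −5p + 6 ⇒ 7p = 2 ⇒ p = 2/7, and the value is (2)·(2/7) + 4 = 32/7.
For the column player: with q = P(1), equating R1's and R2's payoffs gives 5q + 1 = −2q + 6 ⇒ q = 5/7.

32/7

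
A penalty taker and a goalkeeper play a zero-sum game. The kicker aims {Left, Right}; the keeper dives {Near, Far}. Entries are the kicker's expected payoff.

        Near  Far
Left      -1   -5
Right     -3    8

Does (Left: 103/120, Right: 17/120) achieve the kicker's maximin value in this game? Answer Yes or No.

No

Against Near this mix gives (103/120)·(-1) + (17/120)·(-3) = -77/60.
Against Far this mix gives (103/120)·(-5) + (17/120)·8 = -379/120.
The keeper will play Far, holding the kicker to -379/120. Shifting weight toward the row that does better against Far would raise this floor (the equalizing mix achieves -23/15 against both Far and Near), so the proposed strategy is not optimal.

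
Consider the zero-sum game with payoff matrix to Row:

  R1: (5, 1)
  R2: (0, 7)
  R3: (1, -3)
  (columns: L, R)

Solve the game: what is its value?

35/11

Row minima: R1 → 1, R2 → 0, R3 → -3; maximin = 1.
Column maxima: L → 5, R → 7; minimax = 5.
1 ≠ 5, so there is no saddle point; optimal play is mixed.
R3 is strictly dominated by R1, so Row never plays it.
On the remaining 2×2 (R1, R2 vs L, R):
Let Row play R1 with probability p. Expected payoff against L: 5p + 0(1−p) = 5p; against R: 1p + 7(1−p) = −6p + 7.
Setting these equal: 5p = −6p + 7 ⇒ 11p = 7 ⇒ p = 7/11, and the value is (5)·(7/11) = 35/11.
For Column: with q = P(L), equating R1's and R2's payoffs gives 4q + 1 = −7q + 7 ⇒ q = 6/11.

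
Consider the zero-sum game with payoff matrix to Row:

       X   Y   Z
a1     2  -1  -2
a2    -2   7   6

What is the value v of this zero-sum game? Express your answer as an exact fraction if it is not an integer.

Row minima: a1 → -2, a2 → -2; maximin = -2.
Column maxima: X → 2, Y → 7, Z → 6; minimax = 2.
-2 ≠ 2, so there is no saddle point; optimal play is mixed.
Y is strictly dominated by Z (it gives Row strictly more in every row), so Column never plays it.
On the remaining 2×2 (a1, a2 vs X, Z):
Let Row play a1 with probability p. Expected payoff against X: 2p + (-2)(1−p) = 4p − 2; against Z: (-2)p + 6(1−p) = −8p + 6.
Setting these equal: 4p − 2 = −8p + 6 ⇒ 12p = 8 ⇒ p = 2/3, and the value is (4)·(2/3) − 2 = 2/3.
For Column: with q = P(X), equating a1's and a2's payoffs gives 4q − 2 = −8q + 6 ⇒ q = 2/3.

2/3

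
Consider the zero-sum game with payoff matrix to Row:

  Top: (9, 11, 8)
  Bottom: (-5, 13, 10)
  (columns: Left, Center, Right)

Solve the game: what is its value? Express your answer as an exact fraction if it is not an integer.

Row minima: Top → 8, Bottom → -5; maximin = 8.
Column maxima: Left → 9, Center → 13, Right → 10; minimax = 9.
8 ≠ 9, so there is no saddle point; optimal play is mixed.
Center is strictly dominated by Left (it gives Row strictly more in every row), so Column never plays it.
On the remaining 2×2 (Top, Bottom vs Left, Right):
Let Row play Top with probability p. Expected payoff against Left: 9p + (-5)(1−p) = 14p − 5; against Right: 8p + 10(1−p) = −2p + 10.
Setting these equal: 14p − 5 = −2p + 10 ⇒ 16p = 15 ⇒ p = 15/16, and the value is (14)·(15/16) − 5 = 65/8.
For Column: with q = P(Left), equating Top's and Bottom's payoffs gives q + 8 = −15q + 10 ⇒ q = 1/8.

65/8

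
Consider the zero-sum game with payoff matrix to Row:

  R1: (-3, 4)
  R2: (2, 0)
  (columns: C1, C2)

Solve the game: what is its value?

8/9

Row minima: R1 → -3, R2 → 0; maximin = 0.
Column maxima: C1 → 2, C2 → 4; minimax = 2.
0 ≠ 2, so there is no saddle point; optimal play is mixed.
Let Row play R1 with probability p. Expected payoff against C1: (-3)p + 2(1−p) = −5p + 2; against C2: 4p + 0(1−p) = 4p.
Setting these equal: −5p + 2 = 4p ⇒ −9p = -2 ⇒ p = 2/9, and the value is (-5)·(2/9) + 2 = 8/9.
For Column: with q = P(C1), equating R1's and R2's payoffs gives −7q + 4 = 2q ⇒ q = 4/9.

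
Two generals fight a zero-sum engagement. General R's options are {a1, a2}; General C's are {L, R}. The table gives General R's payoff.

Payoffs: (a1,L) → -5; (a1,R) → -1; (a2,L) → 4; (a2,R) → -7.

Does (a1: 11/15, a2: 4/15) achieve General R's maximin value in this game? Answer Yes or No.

Against L this mix gives (11/15)·(-5) + (4/15)·4 = -13/5.
Against R this mix gives (11/15)·(-1) + (4/15)·(-7) = -13/5.
All of General C's active replies (L, R) yield -13/5, and no column does worse for General R. The mix makes General C indifferent and guarantees -13/5, so it is optimal.

Yes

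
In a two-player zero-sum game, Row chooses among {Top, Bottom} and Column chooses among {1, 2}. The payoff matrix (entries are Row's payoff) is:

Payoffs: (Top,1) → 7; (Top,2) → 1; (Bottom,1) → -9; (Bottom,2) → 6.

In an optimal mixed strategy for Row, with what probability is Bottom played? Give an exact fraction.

Row minima: Top → 1, Bottom → -9; maximin = 1.
Column maxima: 1 → 7, 2 → 6; minimax = 6.
1 ≠ 6, so there is no saddle point; optimal play is mixed.
Let Row play Top with probability p. Expected payoff against 1: 7p + (-9)(1−p) = 16p − 9; against 2: 1p + 6(1−p) = −5p + 6.
Setting these equal: 16p − 9 = −5p + 6 ⇒ 21p = 15 ⇒ p = 5/7, and the value is (16)·(5/7) − 9 = 17/7.
For Column: with q = P(1), equating Top's and Bottom's payoffs gives 6q + 1 = −15q + 6 ⇒ q = 5/21.

2/7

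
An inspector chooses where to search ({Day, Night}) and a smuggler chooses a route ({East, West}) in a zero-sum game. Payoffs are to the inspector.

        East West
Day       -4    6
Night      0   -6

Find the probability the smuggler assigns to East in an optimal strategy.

Row minima: Day → -4, Night → -6; maximin = -4.
Column maxima: East → 0, West → 6; minimax = 0.
-4 ≠ 0, so there is no saddle point; optimal play is mixed.
Let the inspector play Day with probability p. Expected payoff against East: (-4)p + 0(1−p) = −4p; against West: 6p + (-6)(1−p) = 12p − 6.
Setting these equal: −4p = 12p − 6 ⇒ −16p = -6 ⇒ p = 3/8, and the value is (-4)·(3/8) = -3/2.
For the smuggler: with q = P(East), equating Day's and Night's payoffs gives −10q + 6 = 6q − 6 ⇒ q = 3/4.

3/4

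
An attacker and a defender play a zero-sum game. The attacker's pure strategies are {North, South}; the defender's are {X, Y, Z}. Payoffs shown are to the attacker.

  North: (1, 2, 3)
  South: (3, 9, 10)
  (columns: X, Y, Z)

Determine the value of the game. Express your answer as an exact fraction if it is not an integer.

Row minima: North → 1, South → 3; maximin = 3.
Column maxima: X → 3, Y → 9, Z → 10; minimax = 3.
Since maximin = minimax = 3, there is a saddle point and the value is 3.

3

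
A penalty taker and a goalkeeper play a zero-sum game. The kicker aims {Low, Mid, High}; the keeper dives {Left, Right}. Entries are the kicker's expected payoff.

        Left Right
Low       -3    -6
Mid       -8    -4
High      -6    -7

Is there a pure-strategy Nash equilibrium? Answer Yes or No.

No

Row minima: Low → -6, Mid → -8, High → -7; maximin = -6.
Column maxima: Left → -3, Right → -4; minimax = -4.
-6 ≠ -4, so no pure-strategy equilibrium exists.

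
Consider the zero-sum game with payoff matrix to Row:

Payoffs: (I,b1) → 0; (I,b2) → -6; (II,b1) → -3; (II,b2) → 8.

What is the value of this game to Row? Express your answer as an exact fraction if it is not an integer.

Row minima: I → -6, II → -3; maximin = -3.
Column maxima: b1 → 0, b2 → 8; minimax = 0.
-3 ≠ 0, so there is no saddle point; optimal play is mixed.
Let Row play I with probability p. Expected payoff against b1: 0p + (-3)(1−p) = 3p − 3; against b2: (-6)p + 8(1−p) = −14p + 8.
Setting these equal: 3p − 3 = −14p + 8 ⇒ 17p = 11 ⇒ p = 11/17, and the value is (3)·(11/17) − 3 = -18/17.
For Column: with q = P(b1), equating I's and II's payoffs gives 6q − 6 = −11q + 8 ⇒ q = 14/17.

-18/17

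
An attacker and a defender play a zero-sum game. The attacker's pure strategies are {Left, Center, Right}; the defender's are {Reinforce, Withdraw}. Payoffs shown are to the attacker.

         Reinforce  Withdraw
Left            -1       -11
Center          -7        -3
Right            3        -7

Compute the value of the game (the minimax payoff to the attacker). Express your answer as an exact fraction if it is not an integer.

Row minima: Left → -11, Center → -7, Right → -7; maximin = -7.
Column maxima: Reinforce → 3, Withdraw → -3; minimax = -3.
-7 ≠ -3, so there is no saddle point; optimal play is mixed.
Left is strictly dominated by Right, so the attacker never plays it.
On the remaining 2×2 (Center, Right vs Reinforce, Withdraw):
Let the attacker play Center with probability p. Expected payoff against Reinforce: (-7)p + 3(1−p) = −10p + 3; against Withdraw: (-3)p + (-7)(1−p) = 4p − 7.
Setting these equal: −10p + 3 = 4p − 7 ⇒ −14p = -10 ⇒ p = 5/7, and the value is (-10)·(5/7) + 3 = -29/7.
For the defender: with q = P(Reinforce), equating Center's and Right's payoffs gives −4q − 3 = 10q − 7 ⇒ q = 2/7.

-29/7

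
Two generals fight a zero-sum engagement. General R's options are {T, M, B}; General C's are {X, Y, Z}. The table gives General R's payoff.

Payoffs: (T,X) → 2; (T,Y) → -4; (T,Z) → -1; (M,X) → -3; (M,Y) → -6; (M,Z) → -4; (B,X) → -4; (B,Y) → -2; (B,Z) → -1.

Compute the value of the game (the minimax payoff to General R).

-5/2

Row minima: T → -4, M → -6, B → -4; maximin = -4.
Column maxima: X → 2, Y → -2, Z → -1; minimax = -2.
-4 ≠ -2, so there is no saddle point; optimal play is mixed.
M is strictly dominated by T, so General R never plays it.
Z is strictly dominated by Y (it gives General R strictly more in every row), so General C never plays it.
On the remaining 2×2 (T, B vs X, Y):
Let General R play T with probability p. Expected payoff against X: 2p + (-4)(1−p) = 6p − 4; against Y: (-4)p + (-2)(1−p) = −2p − 2.
Setting these equal: 6p − 4 = −2p − 2 ⇒ 8p = 2 ⇒ p = 1/4, and the value is (6)·(1/4) − 4 = -5/2.
For General C: with q = P(X), equating T's and B's payoffs gives 6q − 4 = −2q − 2 ⇒ q = 1/4.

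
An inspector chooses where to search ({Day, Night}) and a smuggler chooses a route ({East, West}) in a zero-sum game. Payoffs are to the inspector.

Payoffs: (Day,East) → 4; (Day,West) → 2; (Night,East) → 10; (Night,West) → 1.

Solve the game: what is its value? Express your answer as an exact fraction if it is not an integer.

2

Row minima: Day → 2, Night → 1; maximin = 2.
Column maxima: East → 10, West → 2; minimax = 2.
Since maximin = minimax = 2, there is a saddle point and the value is 2.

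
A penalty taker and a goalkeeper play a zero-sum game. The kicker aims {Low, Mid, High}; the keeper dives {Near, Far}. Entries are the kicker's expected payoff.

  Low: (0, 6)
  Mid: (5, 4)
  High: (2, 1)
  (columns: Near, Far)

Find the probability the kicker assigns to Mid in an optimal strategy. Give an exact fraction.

Row minima: Low → 0, Mid → 4, High → 1; maximin = 4.
Column maxima: Near → 5, Far → 6; minimax = 5.
4 ≠ 5, so there is no saddle point; optimal play is mixed.
High is strictly dominated by Mid, so the kicker never plays it.
On the remaining 2×2 (Low, Mid vs Near, Far):
Let the kicker play Low with probability p. Expected payoff against Near: 0p + 5(1−p) = −5p + 5; against Far: 6p + 4(1−p) = 2p + 4.
Setting these equal: −5p + 5 = 2p + 4 ⇒ −7p = -1 ⇒ p = 1/7, and the value is (-5)·(1/7) + 5 = 30/7.
For the keeper: with q = P(Near), equating Low's and Mid's payoffs gives −6q + 6 = q + 4 ⇒ q = 2/7.

6/7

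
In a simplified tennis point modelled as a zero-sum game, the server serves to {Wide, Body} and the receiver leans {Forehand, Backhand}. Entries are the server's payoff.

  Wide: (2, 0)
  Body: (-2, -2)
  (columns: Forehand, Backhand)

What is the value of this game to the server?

0

Row minima: Wide → 0, Body → -2; maximin = 0.
Column maxima: Forehand → 2, Backhand → 0; minimax = 0.
Since maximin = minimax = 0, there is a saddle point and the value is 0.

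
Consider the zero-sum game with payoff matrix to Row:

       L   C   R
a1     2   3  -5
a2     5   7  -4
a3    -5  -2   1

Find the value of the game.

-1

Row minima: a1 → -5, a2 → -4, a3 → -5; maximin = -4.
Column maxima: L → 5, C → 7, R → 1; minimax = 1.
-4 ≠ 1, so there is no saddle point; optimal play is mixed.
a1 is strictly dominated by a2, so Row never plays it.
C is strictly dominated by L (it gives Row strictly more in every row), so Column never plays it.
On the remaining 2×2 (a2, a3 vs L, R):
Let Row play a2 with probability p. Expected payoff against L: 5p + (-5)(1−p) = 10p − 5; against R: (-4)p + 1(1−p) = −5p + 1.
Setting these equal: 10p − 5 = −5p + 1 ⇒ 15p = 6 ⇒ p = 2/5, and the value is (10)·(2/5) − 5 = -1.
For Column: with q = P(L), equating a2's and a3's payoffs gives 9q − 4 = −6q + 1 ⇒ q = 1/3.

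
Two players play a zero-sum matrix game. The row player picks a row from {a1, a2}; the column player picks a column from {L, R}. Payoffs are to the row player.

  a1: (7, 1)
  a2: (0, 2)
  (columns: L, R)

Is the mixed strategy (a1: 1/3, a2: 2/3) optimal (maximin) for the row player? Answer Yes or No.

No

Against L this mix gives (1/3)·7 + (2/3)·0 = 7/3.
Against R this mix gives (1/3)·1 + (2/3)·2 = 5/3.
The column player will play R, holding the row player to 5/3. Shifting weight toward the row that does better against R would raise this floor (the equalizing mix achieves 7/4 against both R and L), so the proposed strategy is not optimal.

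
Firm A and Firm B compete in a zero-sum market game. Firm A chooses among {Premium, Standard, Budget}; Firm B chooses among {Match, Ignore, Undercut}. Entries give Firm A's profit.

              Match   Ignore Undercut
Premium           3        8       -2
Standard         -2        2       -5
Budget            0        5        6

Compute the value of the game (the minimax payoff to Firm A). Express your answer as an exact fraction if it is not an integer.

Row minima: Premium → -2, Standard → -5, Budget → 0; maximin = 0.
Column maxima: Match → 3, Ignore → 8, Undercut → 6; minimax = 3.
0 ≠ 3, so there is no saddle point; optimal play is mixed.
Standard is strictly dominated by Premium, so Firm A never plays it.
Ignore is strictly dominated by Match (it gives Firm A strictly more in every row), so Firm B never plays it.
On the remaining 2×2 (Premium, Budget vs Match, Undercut):
Let Firm A play Premium with probability p. Expected payoff against Match: 3p + 0(1−p) = 3p; against Undercut: (-2)p + 6(1−p) = −8p + 6.
Setting these equal: 3p = −8p + 6 ⇒ 11p = 6 ⇒ p = 6/11, and the value is (3)·(6/11) = 18/11.
For Firm B: with q = P(Match), equating Premium's and Budget's payoffs gives 5q − 2 = −6q + 6 ⇒ q = 8/11.

18/11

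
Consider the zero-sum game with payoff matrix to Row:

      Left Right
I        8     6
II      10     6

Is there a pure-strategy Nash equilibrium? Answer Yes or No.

Yes

Row minima: I → 6, II → 6; maximin = 6.
Column maxima: Left → 10, Right → 6; minimax = 6.
maximin = minimax = 6, so a saddle point exists.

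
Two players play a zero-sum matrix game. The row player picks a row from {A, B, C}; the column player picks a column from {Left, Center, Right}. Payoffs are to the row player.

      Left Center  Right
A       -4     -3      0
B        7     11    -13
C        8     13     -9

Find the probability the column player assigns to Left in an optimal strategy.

3/7

Row minima: A → -4, B → -13, C → -9; maximin = -4.
Column maxima: Left → 8, Center → 13, Right → 0; minimax = 0.
-4 ≠ 0, so there is no saddle point; optimal play is mixed.
B is strictly dominated by C, so the row player never plays it.
Center is strictly dominated by Left (it gives the row player strictly more in every row), so the column player never plays it.
On the remaining 2×2 (A, C vs Left, Right):
Let the row player play A with probability p. Expected payoff against Left: (-4)p + 8(1−p) = −12p + 8; against Right: 0p + (-9)(1−p) = 9p − 9.
Setting these equal: −12p + 8 = 9p − 9 ⇒ −21p = -17 ⇒ p = 17/21, and the value is (-12)·(17/21) + 8 = -12/7.
For the column player: with q = P(Left), equating A's and C's payoffs gives −4q = 17q − 9 ⇒ q = 3/7.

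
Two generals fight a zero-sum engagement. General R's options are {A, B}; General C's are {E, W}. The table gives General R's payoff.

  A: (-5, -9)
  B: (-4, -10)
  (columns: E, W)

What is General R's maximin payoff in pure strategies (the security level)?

-9

Row minima: A → -9, B → -10.
The best of these is -9.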